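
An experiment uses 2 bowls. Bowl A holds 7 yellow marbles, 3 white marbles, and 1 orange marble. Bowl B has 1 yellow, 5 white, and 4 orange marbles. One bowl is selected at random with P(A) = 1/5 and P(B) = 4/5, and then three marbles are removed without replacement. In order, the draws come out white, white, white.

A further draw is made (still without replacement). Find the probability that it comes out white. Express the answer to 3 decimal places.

For each hypothesis, P(data | H) works out to: P(data | bowl A) = (3/11)(2/10)(1/9) = 1/165; P(data | bowl B) = (5/10)(4/9)(3/8) = 1/12.
Weighting by the prior gives 1/5 · 1/165 = 1/825, 4/5 · 1/12 = 1/15; with total 56/825.
Normalising, the posterior is P(bowl A | data) = 1/56, P(bowl B | data) = 55/56.
The predictive probability is P(white next | data) = (0)(1/56) + (2/7)(55/56) = 55/196.

0.281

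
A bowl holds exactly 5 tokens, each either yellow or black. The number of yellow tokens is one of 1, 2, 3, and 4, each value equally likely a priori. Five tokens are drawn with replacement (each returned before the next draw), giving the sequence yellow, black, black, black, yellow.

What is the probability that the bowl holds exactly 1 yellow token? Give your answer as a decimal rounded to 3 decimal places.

For each hypothesis, P(data | H) works out to: P(data | r = 1) = (1/5)(4/5)(4/5)(4/5)(1/5) = 0.02048; P(data | r = 2) = (2/5)(3/5)(3/5)(3/5)(2/5) = 0.03456; P(data | r = 3) = (3/5)(2/5)(2/5)(2/5)(3/5) = 0.02304; P(data | r = 4) = (4/5)(1/5)(1/5)(1/5)(4/5) = 0.00512.
Weighting by the prior gives 1/4 · 0.02048 = 0.00512, 1/4 · 0.03456 = 0.00864, 1/4 · 0.02304 = 0.00576, 1/4 · 0.00512 = 0.00128; with total 0.0208.
By Bayes' rule, P(r = 1 | data) = (0.00512) / (0.0208) = 0.24615.

0.246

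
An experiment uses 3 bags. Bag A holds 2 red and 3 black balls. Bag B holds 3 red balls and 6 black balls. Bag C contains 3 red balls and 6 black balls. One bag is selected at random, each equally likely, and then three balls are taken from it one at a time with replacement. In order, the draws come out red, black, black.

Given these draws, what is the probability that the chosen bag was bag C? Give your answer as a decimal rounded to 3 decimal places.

Under each hypothesis, the probability of the observed sequence is: P(data | bag A) = (2/5)(3/5)(3/5) = 0.144; P(data | bag B) = (3/9)(6/9)(6/9) = 0.14815; P(data | bag C) = (3/9)(6/9)(6/9) = 0.14815.
Weighting by the prior gives 1/3 · 0.144 = 0.048, 1/3 · 0.14815 = 0.049383, 1/3 · 0.14815 = 0.049383; summing to 0.14677.
Therefore the posterior P(bag C | data) = (0.049383) / (0.14677) = 0.33647.

0.336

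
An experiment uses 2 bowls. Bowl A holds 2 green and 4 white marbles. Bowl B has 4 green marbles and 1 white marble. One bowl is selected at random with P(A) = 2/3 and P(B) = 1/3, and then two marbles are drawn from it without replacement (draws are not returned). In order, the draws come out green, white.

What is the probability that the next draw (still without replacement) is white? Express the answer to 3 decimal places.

0.545

For each hypothesis, P(data | H) works out to: P(data | bowl A) = (2/6)(4/5) = 4/15; P(data | bowl B) = (4/5)(1/4) = 1/5.
Multiplying each by its prior: 2/3 · 4/15 = 8/45, 1/3 · 1/5 = 1/15; summing to 11/45.
Dividing through by the total gives posterior P(bowl A | data) = 8/11, P(bowl B | data) = 3/11.
The predictive probability is P(white next | data) = (3/4)(8/11) + (0)(3/11) = 6/11.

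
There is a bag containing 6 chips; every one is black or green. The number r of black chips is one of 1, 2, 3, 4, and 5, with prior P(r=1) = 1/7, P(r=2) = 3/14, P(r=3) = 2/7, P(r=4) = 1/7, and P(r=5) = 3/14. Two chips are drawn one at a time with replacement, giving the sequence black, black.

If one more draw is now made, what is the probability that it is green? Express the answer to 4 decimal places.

The likelihood of the observed sequence under each hypothesis: P(data | r = 1) = (1/6)(1/6) = 1/36; P(data | r = 2) = (2/6)(2/6) = 1/9; P(data | r = 3) = (3/6)(3/6) = 1/4; P(data | r = 4) = (4/6)(4/6) = 4/9; P(data | r = 5) = (5/6)(5/6) = 25/36.
Multiplying each by its prior: 1/7 · 1/36 = 1/252, 3/14 · 1/9 = 1/42, 2/7 · 1/4 = 1/14, 1/7 · 4/9 = 4/63, 3/14 · 25/36 = 25/168; with total 157/504.
Normalising, the posterior is P(r = 1 | data) = 2/157, P(r = 2 | data) = 12/157, P(r = 3 | data) = 36/157, P(r = 4 | data) = 32/157, P(r = 5 | data) = 75/157.
The predictive probability is P(green next | data) = (5/6)(2/157) + (2/3)(12/157) + (1/2)(36/157) + (1/3)(32/157) + (1/6)(75/157) = 305/942.

0.3238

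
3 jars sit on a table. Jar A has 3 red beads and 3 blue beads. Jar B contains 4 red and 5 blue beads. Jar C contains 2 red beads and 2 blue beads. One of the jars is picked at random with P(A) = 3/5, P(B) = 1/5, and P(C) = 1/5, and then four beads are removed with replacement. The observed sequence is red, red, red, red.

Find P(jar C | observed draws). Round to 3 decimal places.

The likelihood of the observed sequence under each hypothesis: P(data | jar A) = (3/6)(3/6)(3/6)(3/6) = 0.0625; P(data | jar B) = (4/9)(4/9)(4/9)(4/9) = 0.039018; P(data | jar C) = (2/4)(2/4)(2/4)(2/4) = 0.0625.
The prior-weighted likelihoods are 3/5 · 0.0625 = 0.0375, 1/5 · 0.039018 = 0.0078037, 1/5 · 0.0625 = 0.0125; these sum to 0.057804.
So P(jar C | data) = (0.0125) / (0.057804) = 0.21625.

0.216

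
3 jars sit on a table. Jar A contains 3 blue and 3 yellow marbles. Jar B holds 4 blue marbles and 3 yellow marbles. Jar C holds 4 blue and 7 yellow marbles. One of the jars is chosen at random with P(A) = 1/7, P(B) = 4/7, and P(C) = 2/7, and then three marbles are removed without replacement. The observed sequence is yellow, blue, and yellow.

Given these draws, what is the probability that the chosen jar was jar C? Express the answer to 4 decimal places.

For each hypothesis, P(data | H) works out to: P(data | jar A) = (3/6)(3/5)(2/4) = 0.15; P(data | jar B) = (3/7)(4/6)(2/5) = 0.11429; P(data | jar C) = (7/11)(4/10)(6/9) = 0.1697.
Multiplying each by its prior: 1/7 · 0.15 = 0.021429, 4/7 · 0.11429 = 0.065306, 2/7 · 0.1697 = 0.048485; these sum to 0.13522.
Therefore the posterior P(jar C | data) = (0.048485) / (0.13522) = 0.35856.

0.3586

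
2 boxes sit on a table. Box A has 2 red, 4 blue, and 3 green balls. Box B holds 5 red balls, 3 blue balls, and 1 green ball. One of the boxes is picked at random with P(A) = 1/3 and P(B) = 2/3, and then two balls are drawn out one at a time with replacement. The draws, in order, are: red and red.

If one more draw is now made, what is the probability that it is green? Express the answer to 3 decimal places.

Under each hypothesis, the probability of the observed sequence is: P(data | box A) = (2/9)(2/9) = 4/81; P(data | box B) = (5/9)(5/9) = 25/81.
Multiplying each by its prior: 1/3 · 4/81 = 4/243, 2/3 · 25/81 = 50/243; these sum to 2/9.
The posterior is then P(box A | data) = 2/27, P(box B | data) = 25/27.
The predictive probability is P(green next | data) = (1/3)(2/27) + (1/9)(25/27) = 31/243.

0.128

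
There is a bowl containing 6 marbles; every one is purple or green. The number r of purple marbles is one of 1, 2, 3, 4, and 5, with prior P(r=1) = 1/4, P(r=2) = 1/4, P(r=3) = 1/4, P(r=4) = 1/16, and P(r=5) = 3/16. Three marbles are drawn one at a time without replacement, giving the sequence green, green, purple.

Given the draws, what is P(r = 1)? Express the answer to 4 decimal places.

0.3125

Compute the likelihood of the observed sequence for each case: P(data | r = 1) = (5/6)(4/5)(1/4) = 1/6; P(data | r = 2) = (4/6)(3/5)(2/4) = 1/5; P(data | r = 3) = (3/6)(2/5)(3/4) = 3/20; P(data | r = 4) = (2/6)(1/5)(4/4) = 1/15; P(data | r = 5) = (1/6)(0/5) = 0.
Multiplying each by its prior: 1/4 · 1/6 = 1/24, 1/4 · 1/5 = 1/20, 1/4 · 3/20 = 3/80, 1/16 · 1/15 = 1/240, 3/16 · 0 = 0; with total 2/15.
By Bayes' rule, P(r = 1 | data) = (1/24) / (2/15) = 5/16.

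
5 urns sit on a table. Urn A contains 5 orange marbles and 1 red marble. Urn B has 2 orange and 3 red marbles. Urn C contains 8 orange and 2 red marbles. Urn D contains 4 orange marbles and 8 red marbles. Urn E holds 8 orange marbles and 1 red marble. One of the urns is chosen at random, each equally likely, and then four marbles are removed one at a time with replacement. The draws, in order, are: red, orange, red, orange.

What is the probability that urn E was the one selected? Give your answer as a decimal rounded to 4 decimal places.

0.0604

Under each hypothesis, the probability of the observed sequence is: P(data | urn A) = (1/6)(5/6)(1/6)(5/6) = 0.01929; P(data | urn B) = (3/5)(2/5)(3/5)(2/5) = 0.0576; P(data | urn C) = (2/10)(8/10)(2/10)(8/10) = 0.0256; P(data | urn D) = (8/12)(4/12)(8/12)(4/12) = 0.049383; P(data | urn E) = (1/9)(8/9)(1/9)(8/9) = 0.0097546.
Multiplying each by its prior: 1/5 · 0.01929 = 0.003858, 1/5 · 0.0576 = 0.01152, 1/5 · 0.0256 = 0.00512, 1/5 · 0.049383 = 0.0098765, 1/5 · 0.0097546 = 0.0019509; with total 0.032325.
Therefore the posterior P(urn E | data) = (0.0019509) / (0.032325) = 0.060352.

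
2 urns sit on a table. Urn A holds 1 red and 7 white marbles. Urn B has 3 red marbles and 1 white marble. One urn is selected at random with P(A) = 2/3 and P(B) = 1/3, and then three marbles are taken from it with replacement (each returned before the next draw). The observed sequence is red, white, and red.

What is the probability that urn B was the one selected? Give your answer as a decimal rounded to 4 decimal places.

Compute the likelihood of the observed sequence for each case: P(data | urn A) = (1/8)(7/8)(1/8) = 7/512; P(data | urn B) = (3/4)(1/4)(3/4) = 9/64.
The prior-weighted likelihoods are 2/3 · 7/512 = 7/768, 1/3 · 9/64 = 3/64; summing to 43/768.
Hence P(urn B | data) = (3/64) / (43/768) = 36/43.

0.8372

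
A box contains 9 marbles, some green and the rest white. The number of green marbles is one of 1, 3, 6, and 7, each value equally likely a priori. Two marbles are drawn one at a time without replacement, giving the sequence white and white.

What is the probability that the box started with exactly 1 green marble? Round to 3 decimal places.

Under each hypothesis, the probability of the observed sequence is: P(data | r = 1) = (8/9)(7/8) = 7/9; P(data | r = 3) = (6/9)(5/8) = 5/12; P(data | r = 6) = (3/9)(2/8) = 1/12; P(data | r = 7) = (2/9)(1/8) = 1/36.
Weighting by the prior gives 1/4 · 7/9 = 7/36, 1/4 · 5/12 = 5/48, 1/4 · 1/12 = 1/48, 1/4 · 1/36 = 1/144; summing to 47/144.
So P(r = 1 | data) = (7/36) / (47/144) = 28/47.

0.596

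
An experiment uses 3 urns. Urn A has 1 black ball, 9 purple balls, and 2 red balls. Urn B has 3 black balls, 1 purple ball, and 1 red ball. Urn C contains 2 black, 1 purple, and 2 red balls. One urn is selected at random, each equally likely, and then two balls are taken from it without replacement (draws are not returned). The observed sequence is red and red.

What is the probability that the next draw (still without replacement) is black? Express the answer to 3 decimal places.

The likelihood of the observed sequence under each hypothesis: P(data | urn A) = (2/12)(1/11) = 1/66; P(data | urn B) = (1/5)(0/4) = 0; P(data | urn C) = (2/5)(1/4) = 1/10.
Weighting by the prior gives 1/3 · 1/66 = 1/198, 1/3 · 0 = 0, 1/3 · 1/10 = 1/30; with total 19/495.
The posterior is then P(urn A | data) = 5/38, P(urn B | data) = 0, P(urn C | data) = 33/38.
The predictive probability is P(black next | data) = (1/10)(5/38) + (2/3)(33/38) = 45/76.

0.592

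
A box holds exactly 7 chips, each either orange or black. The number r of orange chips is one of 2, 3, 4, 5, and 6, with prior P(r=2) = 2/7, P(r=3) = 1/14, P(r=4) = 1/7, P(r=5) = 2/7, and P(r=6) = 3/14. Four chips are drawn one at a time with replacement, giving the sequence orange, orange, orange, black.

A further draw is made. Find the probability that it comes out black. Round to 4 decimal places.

Compute the likelihood of the observed sequence for each case: P(data | r = 2) = (2/7)(2/7)(2/7)(5/7) = 0.01666; P(data | r = 3) = (3/7)(3/7)(3/7)(4/7) = 0.044981; P(data | r = 4) = (4/7)(4/7)(4/7)(3/7) = 0.079967; P(data | r = 5) = (5/7)(5/7)(5/7)(2/7) = 0.10412; P(data | r = 6) = (6/7)(6/7)(6/7)(1/7) = 0.089963.
Weighting by the prior gives 2/7 · 0.01666 = 0.0047599, 1/14 · 0.044981 = 0.0032129, 1/7 · 0.079967 = 0.011424, 2/7 · 0.10412 = 0.02975, 3/14 · 0.089963 = 0.019278; summing to 0.068424.
The posterior is then P(r = 2 | data) = 0.069565, P(r = 3 | data) = 0.046957, P(r = 4 | data) = 0.16696, P(r = 5 | data) = 0.43478, P(r = 6 | data) = 0.28174.
So P(black next | data) = Σ P(black next | H) P(H | data) = (5/7)(0.069565) + (4/7)(0.046957) + (3/7)(0.16696) + (2/7)(0.43478) + (1/7)(0.28174) = 0.31255.

0.3125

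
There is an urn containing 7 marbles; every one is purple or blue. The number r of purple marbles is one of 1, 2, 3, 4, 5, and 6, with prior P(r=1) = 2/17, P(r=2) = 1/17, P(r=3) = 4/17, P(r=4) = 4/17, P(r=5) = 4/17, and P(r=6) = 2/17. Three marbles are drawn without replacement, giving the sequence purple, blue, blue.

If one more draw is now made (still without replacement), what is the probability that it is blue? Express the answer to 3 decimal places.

The likelihood of the observed sequence under each hypothesis: P(data | r = 1) = (1/7)(6/6)(5/5) = 1/7; P(data | r = 2) = (2/7)(5/6)(4/5) = 4/21; P(data | r = 3) = (3/7)(4/6)(3/5) = 6/35; P(data | r = 4) = (4/7)(3/6)(2/5) = 4/35; P(data | r = 5) = (5/7)(2/6)(1/5) = 1/21; P(data | r = 6) = (6/7)(1/6)(0/5) = 0.
Multiplying each by its prior: 2/17 · 1/7 = 2/119, 1/17 · 4/21 = 4/357, 4/17 · 6/35 = 24/595, 4/17 · 4/35 = 16/595, 4/17 · 1/21 = 4/357, 2/17 · 0 = 0; summing to 38/357.
Normalising, the posterior is P(r = 1 | data) = 3/19, P(r = 2 | data) = 2/19, P(r = 3 | data) = 36/95, P(r = 4 | data) = 24/95, P(r = 5 | data) = 2/19, P(r = 6 | data) = 0.
The predictive probability is P(blue next | data) = (1)(3/19) + (3/4)(2/19) + (1/2)(36/95) + (1/4)(24/95) + (0)(2/19) = 93/190.

0.489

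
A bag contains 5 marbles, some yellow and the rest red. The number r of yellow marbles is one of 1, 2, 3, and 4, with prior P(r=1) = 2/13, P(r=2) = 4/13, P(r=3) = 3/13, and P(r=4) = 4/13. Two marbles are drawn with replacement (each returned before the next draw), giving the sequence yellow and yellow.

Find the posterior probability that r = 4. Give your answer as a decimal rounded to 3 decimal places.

0.587

Under each hypothesis, the probability of the observed sequence is: P(data | r = 1) = (1/5)(1/5) = 1/25; P(data | r = 2) = (2/5)(2/5) = 4/25; P(data | r = 3) = (3/5)(3/5) = 9/25; P(data | r = 4) = (4/5)(4/5) = 16/25.
Multiplying each by its prior: 2/13 · 1/25 = 2/325, 4/13 · 4/25 = 16/325, 3/13 · 9/25 = 27/325, 4/13 · 16/25 = 64/325; these sum to 109/325.
By Bayes' rule, P(r = 4 | data) = (64/325) / (109/325) = 64/109.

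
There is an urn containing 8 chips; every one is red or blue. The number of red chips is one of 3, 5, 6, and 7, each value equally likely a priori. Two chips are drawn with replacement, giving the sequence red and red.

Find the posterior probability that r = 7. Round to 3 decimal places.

The likelihood of the observed sequence under each hypothesis: P(data | r = 3) = (3/8)(3/8) = 9/64; P(data | r = 5) = (5/8)(5/8) = 25/64; P(data | r = 6) = (6/8)(6/8) = 9/16; P(data | r = 7) = (7/8)(7/8) = 49/64.
Weighting by the prior gives 1/4 · 9/64 = 9/256, 1/4 · 25/64 = 25/256, 1/4 · 9/16 = 9/64, 1/4 · 49/64 = 49/256; these sum to 119/256.
Hence P(r = 7 | data) = (49/256) / (119/256) = 7/17.

0.412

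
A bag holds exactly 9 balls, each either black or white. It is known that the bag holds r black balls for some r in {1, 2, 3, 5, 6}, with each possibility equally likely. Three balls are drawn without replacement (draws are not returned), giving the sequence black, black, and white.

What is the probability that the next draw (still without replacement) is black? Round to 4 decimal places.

0.4818

The likelihood of the observed sequence under each hypothesis: P(data | r = 1) = (1/9)(0/8) = 0; P(data | r = 2) = (2/9)(1/8)(7/7) = 1/36; P(data | r = 3) = (3/9)(2/8)(6/7) = 1/14; P(data | r = 5) = (5/9)(4/8)(4/7) = 10/63; P(data | r = 6) = (6/9)(5/8)(3/7) = 5/28.
Weighting by the prior gives 1/5 · 0 = 0, 1/5 · 1/36 = 1/180, 1/5 · 1/14 = 1/70, 1/5 · 10/63 = 2/63, 1/5 · 5/28 = 1/28; with total 11/126.
Normalising, the posterior is P(r = 1 | data) = 0, P(r = 2 | data) = 7/110, P(r = 3 | data) = 9/55, P(r = 5 | data) = 4/11, P(r = 6 | data) = 9/22.
So P(black next | data) = Σ P(black next | H) P(H | data) = (0)(7/110) + (1/6)(9/55) + (1/2)(4/11) + (2/3)(9/22) = 53/110.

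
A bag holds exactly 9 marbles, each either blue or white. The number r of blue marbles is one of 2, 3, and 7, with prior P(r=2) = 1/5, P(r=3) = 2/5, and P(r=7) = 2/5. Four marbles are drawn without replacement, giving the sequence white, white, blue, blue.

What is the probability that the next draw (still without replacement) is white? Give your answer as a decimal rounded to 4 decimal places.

Under each hypothesis, the probability of the observed sequence is: P(data | r = 2) = (7/9)(6/8)(2/7)(1/6) = 1/36; P(data | r = 3) = (6/9)(5/8)(3/7)(2/6) = 5/84; P(data | r = 7) = (2/9)(1/8)(7/7)(6/6) = 1/36.
Multiplying each by its prior: 1/5 · 1/36 = 1/180, 2/5 · 5/84 = 1/42, 2/5 · 1/36 = 1/90; these sum to 17/420.
Normalising, the posterior is P(r = 2 | data) = 7/51, P(r = 3 | data) = 10/17, P(r = 7 | data) = 14/51.
So P(white next | data) = Σ P(white next | H) P(H | data) = (1)(7/51) + (4/5)(10/17) + (0)(14/51) = 31/51.

0.6078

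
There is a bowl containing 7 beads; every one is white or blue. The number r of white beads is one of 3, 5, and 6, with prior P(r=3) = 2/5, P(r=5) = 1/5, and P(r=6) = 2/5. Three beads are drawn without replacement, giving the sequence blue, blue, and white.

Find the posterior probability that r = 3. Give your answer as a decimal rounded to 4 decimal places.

0.8780

The likelihood of the observed sequence under each hypothesis: P(data | r = 3) = (4/7)(3/6)(3/5) = 6/35; P(data | r = 5) = (2/7)(1/6)(5/5) = 1/21; P(data | r = 6) = (1/7)(0/6) = 0.
Multiplying each by its prior: 2/5 · 6/35 = 12/175, 1/5 · 1/21 = 1/105, 2/5 · 0 = 0; with total 41/525.
Hence P(r = 3 | data) = (12/175) / (41/525) = 36/41.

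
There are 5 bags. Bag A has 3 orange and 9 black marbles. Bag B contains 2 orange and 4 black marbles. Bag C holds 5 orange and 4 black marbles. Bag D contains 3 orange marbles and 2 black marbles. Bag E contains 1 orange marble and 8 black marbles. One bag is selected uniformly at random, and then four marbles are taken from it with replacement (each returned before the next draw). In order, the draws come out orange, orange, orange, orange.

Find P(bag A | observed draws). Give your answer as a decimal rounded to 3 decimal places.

For each hypothesis, P(data | H) works out to: P(data | bag A) = (3/12)(3/12)(3/12)(3/12) = 0.0039062; P(data | bag B) = (2/6)(2/6)(2/6)(2/6) = 0.012346; P(data | bag C) = (5/9)(5/9)(5/9)(5/9) = 0.09526; P(data | bag D) = (3/5)(3/5)(3/5)(3/5) = 0.1296; P(data | bag E) = (1/9)(1/9)(1/9)(1/9) = 0.00015242.
Weighting by the prior gives 1/5 · 0.0039062 = 0.00078125, 1/5 · 0.012346 = 0.0024691, 1/5 · 0.09526 = 0.019052, 1/5 · 0.1296 = 0.02592, 1/5 · 0.00015242 = 3.0483e-05; these sum to 0.048253.
Therefore the posterior P(bag A | data) = (0.00078125) / (0.048253) = 0.016191.

0.016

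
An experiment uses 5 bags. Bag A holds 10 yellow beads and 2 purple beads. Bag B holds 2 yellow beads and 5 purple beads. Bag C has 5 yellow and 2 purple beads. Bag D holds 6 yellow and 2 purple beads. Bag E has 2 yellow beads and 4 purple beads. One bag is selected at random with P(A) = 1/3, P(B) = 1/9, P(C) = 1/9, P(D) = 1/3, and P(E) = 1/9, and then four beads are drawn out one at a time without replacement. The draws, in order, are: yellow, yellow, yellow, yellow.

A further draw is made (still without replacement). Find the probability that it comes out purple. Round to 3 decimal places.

Compute the likelihood of the observed sequence for each case: P(data | bag A) = (10/12)(9/11)(8/10)(7/9) = 0.42424; P(data | bag B) = (2/7)(1/6)(0/5) = 0; P(data | bag C) = (5/7)(4/6)(3/5)(2/4) = 0.14286; P(data | bag D) = (6/8)(5/7)(4/6)(3/5) = 0.21429; P(data | bag E) = (2/6)(1/5)(0/4) = 0.
The prior-weighted likelihoods are 1/3 · 0.42424 = 0.14141, 1/9 · 0 = 0, 1/9 · 0.14286 = 0.015873, 1/3 · 0.21429 = 0.071429, 1/9 · 0 = 0; these sum to 0.22872.
Normalising, the posterior is P(bag A | data) = 0.6183, P(bag B | data) = 0, P(bag C | data) = 0.069401, P(bag D | data) = 0.3123, P(bag E | data) = 0.
Averaging over the posterior, P(purple next | data) = (1/4)(0.6183) + (2/3)(0.069401) + (1/2)(0.3123) = 0.35699.

0.357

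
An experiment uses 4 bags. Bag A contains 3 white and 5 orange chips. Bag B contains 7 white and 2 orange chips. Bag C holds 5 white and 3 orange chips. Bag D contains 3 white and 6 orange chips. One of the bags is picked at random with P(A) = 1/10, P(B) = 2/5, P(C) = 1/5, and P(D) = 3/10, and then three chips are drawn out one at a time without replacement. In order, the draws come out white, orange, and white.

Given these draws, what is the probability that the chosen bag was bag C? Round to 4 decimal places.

Compute the likelihood of the observed sequence for each case: P(data | bag A) = (3/8)(5/7)(2/6) = 0.089286; P(data | bag B) = (7/9)(2/8)(6/7) = 0.16667; P(data | bag C) = (5/8)(3/7)(4/6) = 0.17857; P(data | bag D) = (3/9)(6/8)(2/7) = 0.071429.
The prior-weighted likelihoods are 1/10 · 0.089286 = 0.0089286, 2/5 · 0.16667 = 0.066667, 1/5 · 0.17857 = 0.035714, 3/10 · 0.071429 = 0.021429; with total 0.13274.
Therefore the posterior P(bag C | data) = (0.035714) / (0.13274) = 0.26906.

0.2691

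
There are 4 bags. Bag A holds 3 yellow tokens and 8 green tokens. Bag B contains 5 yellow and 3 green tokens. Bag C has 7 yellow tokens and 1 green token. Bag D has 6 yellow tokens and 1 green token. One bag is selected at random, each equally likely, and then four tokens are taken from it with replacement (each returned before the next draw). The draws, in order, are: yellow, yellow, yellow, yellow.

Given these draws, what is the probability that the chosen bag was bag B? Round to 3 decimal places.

For each hypothesis, P(data | H) works out to: P(data | bag A) = (3/11)(3/11)(3/11)(3/11) = 0.0055324; P(data | bag B) = (5/8)(5/8)(5/8)(5/8) = 0.15259; P(data | bag C) = (7/8)(7/8)(7/8)(7/8) = 0.58618; P(data | bag D) = (6/7)(6/7)(6/7)(6/7) = 0.53978.
Multiplying each by its prior: 1/4 · 0.0055324 = 0.0013831, 1/4 · 0.15259 = 0.038147, 1/4 · 0.58618 = 0.14655, 1/4 · 0.53978 = 0.13494; summing to 0.32102.
By Bayes' rule, P(bag B | data) = (0.038147) / (0.32102) = 0.11883.

0.119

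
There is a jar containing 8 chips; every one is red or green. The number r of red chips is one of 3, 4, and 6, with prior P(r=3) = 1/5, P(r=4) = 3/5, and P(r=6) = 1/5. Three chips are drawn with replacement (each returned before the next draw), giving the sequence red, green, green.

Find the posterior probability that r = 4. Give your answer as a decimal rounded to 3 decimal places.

The likelihood of the observed sequence under each hypothesis: P(data | r = 3) = (3/8)(5/8)(5/8) = 0.14648; P(data | r = 4) = (4/8)(4/8)(4/8) = 0.125; P(data | r = 6) = (6/8)(2/8)(2/8) = 0.046875.
The prior-weighted likelihoods are 1/5 · 0.14648 = 0.029297, 3/5 · 0.125 = 0.075, 1/5 · 0.046875 = 0.009375; these sum to 0.11367.
Hence P(r = 4 | data) = (0.075) / (0.11367) = 0.65979.

0.660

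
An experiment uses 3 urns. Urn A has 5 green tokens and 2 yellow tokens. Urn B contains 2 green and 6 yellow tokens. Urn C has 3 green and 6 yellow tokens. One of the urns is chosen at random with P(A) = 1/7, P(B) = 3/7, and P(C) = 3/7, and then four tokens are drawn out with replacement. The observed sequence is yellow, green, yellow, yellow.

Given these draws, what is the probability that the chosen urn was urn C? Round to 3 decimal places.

For each hypothesis, P(data | H) works out to: P(data | urn A) = (2/7)(5/7)(2/7)(2/7) = 0.01666; P(data | urn B) = (6/8)(2/8)(6/8)(6/8) = 0.10547; P(data | urn C) = (6/9)(3/9)(6/9)(6/9) = 0.098765.
Multiplying each by its prior: 1/7 · 0.01666 = 0.00238, 3/7 · 0.10547 = 0.045201, 3/7 · 0.098765 = 0.042328; summing to 0.089909.
By Bayes' rule, P(urn C | data) = (0.042328) / (0.089909) = 0.47079.

0.471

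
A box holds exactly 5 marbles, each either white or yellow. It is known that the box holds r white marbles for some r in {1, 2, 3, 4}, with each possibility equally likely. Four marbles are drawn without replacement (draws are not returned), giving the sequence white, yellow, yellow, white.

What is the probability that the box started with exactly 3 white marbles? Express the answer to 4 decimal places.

0.5000

For each hypothesis, P(data | H) works out to: P(data | r = 1) = (1/5)(4/4)(3/3)(0/2) = 0; P(data | r = 2) = (2/5)(3/4)(2/3)(1/2) = 1/10; P(data | r = 3) = (3/5)(2/4)(1/3)(2/2) = 1/10; P(data | r = 4) = (4/5)(1/4)(0/3) = 0.
Weighting by the prior gives 1/4 · 0 = 0, 1/4 · 1/10 = 1/40, 1/4 · 1/10 = 1/40, 1/4 · 0 = 0; with total 1/20.
Hence P(r = 3 | data) = (1/40) / (1/20) = 1/2.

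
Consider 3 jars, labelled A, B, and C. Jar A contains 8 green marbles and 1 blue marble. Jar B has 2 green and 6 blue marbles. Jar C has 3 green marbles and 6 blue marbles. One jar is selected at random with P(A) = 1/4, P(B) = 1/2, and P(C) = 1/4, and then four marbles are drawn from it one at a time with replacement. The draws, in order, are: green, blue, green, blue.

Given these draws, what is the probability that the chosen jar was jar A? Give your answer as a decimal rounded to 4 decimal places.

0.0754

Under each hypothesis, the probability of the observed sequence is: P(data | jar A) = (8/9)(1/9)(8/9)(1/9) = 0.0097546; P(data | jar B) = (2/8)(6/8)(2/8)(6/8) = 0.035156; P(data | jar C) = (3/9)(6/9)(3/9)(6/9) = 0.049383.
Multiplying each by its prior: 1/4 · 0.0097546 = 0.0024387, 1/2 · 0.035156 = 0.017578, 1/4 · 0.049383 = 0.012346; these sum to 0.032362.
So P(jar A | data) = (0.0024387) / (0.032362) = 0.075354.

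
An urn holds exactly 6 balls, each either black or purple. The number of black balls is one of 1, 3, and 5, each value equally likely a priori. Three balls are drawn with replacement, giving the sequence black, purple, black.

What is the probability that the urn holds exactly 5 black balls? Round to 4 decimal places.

Under each hypothesis, the probability of the observed sequence is: P(data | r = 1) = (1/6)(5/6)(1/6) = 5/216; P(data | r = 3) = (3/6)(3/6)(3/6) = 1/8; P(data | r = 5) = (5/6)(1/6)(5/6) = 25/216.
Weighting by the prior gives 1/3 · 5/216 = 5/648, 1/3 · 1/8 = 1/24, 1/3 · 25/216 = 25/648; with total 19/216.
Therefore the posterior P(r = 5 | data) = (25/648) / (19/216) = 25/57.

0.4386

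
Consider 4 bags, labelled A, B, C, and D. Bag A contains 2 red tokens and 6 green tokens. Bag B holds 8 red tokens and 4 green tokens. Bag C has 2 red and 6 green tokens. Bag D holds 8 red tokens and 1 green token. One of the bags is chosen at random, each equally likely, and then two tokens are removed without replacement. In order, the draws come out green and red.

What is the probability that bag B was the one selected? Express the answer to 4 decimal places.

Compute the likelihood of the observed sequence for each case: P(data | bag A) = (6/8)(2/7) = 0.21429; P(data | bag B) = (4/12)(8/11) = 0.24242; P(data | bag C) = (6/8)(2/7) = 0.21429; P(data | bag D) = (1/9)(8/8) = 0.11111.
Multiplying each by its prior: 1/4 · 0.21429 = 0.053571, 1/4 · 0.24242 = 0.060606, 1/4 · 0.21429 = 0.053571, 1/4 · 0.11111 = 0.027778; these sum to 0.19553.
Hence P(bag B | data) = (0.060606) / (0.19553) = 0.30996.

0.3100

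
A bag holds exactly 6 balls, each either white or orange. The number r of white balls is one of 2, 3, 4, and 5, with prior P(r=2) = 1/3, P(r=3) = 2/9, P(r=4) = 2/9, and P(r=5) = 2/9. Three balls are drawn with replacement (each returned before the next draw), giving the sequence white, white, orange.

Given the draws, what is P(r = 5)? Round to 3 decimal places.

0.231

The likelihood of the observed sequence under each hypothesis: P(data | r = 2) = (2/6)(2/6)(4/6) = 2/27; P(data | r = 3) = (3/6)(3/6)(3/6) = 1/8; P(data | r = 4) = (4/6)(4/6)(2/6) = 4/27; P(data | r = 5) = (5/6)(5/6)(1/6) = 25/216.
Weighting by the prior gives 1/3 · 2/27 = 2/81, 2/9 · 1/8 = 1/36, 2/9 · 4/27 = 8/243, 2/9 · 25/216 = 25/972; summing to 1/9.
Therefore the posterior P(r = 5 | data) = (25/972) / (1/9) = 25/108.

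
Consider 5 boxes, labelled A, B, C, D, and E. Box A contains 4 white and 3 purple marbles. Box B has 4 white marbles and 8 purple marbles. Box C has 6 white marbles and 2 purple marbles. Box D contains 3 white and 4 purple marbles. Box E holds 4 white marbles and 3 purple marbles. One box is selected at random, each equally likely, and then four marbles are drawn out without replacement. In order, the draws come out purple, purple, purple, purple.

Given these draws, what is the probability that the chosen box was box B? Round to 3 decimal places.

The likelihood of the observed sequence under each hypothesis: P(data | box A) = (3/7)(2/6)(1/5)(0/4) = 0; P(data | box B) = (8/12)(7/11)(6/10)(5/9) = 0.14141; P(data | box C) = (2/8)(1/7)(0/6) = 0; P(data | box D) = (4/7)(3/6)(2/5)(1/4) = 0.028571; P(data | box E) = (3/7)(2/6)(1/5)(0/4) = 0.
The prior-weighted likelihoods are 1/5 · 0 = 0, 1/5 · 0.14141 = 0.028283, 1/5 · 0 = 0, 1/5 · 0.028571 = 0.0057143, 1/5 · 0 = 0; with total 0.033997.
Therefore the posterior P(box B | data) = (0.028283) / (0.033997) = 0.83192.

0.832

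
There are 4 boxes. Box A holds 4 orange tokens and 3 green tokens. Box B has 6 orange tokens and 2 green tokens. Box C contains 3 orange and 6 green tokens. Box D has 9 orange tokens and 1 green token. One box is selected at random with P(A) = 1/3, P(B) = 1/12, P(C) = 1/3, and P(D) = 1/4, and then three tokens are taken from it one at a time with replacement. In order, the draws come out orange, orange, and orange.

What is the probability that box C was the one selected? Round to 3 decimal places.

0.042

For each hypothesis, P(data | H) works out to: P(data | box A) = (4/7)(4/7)(4/7) = 0.18659; P(data | box B) = (6/8)(6/8)(6/8) = 0.42188; P(data | box C) = (3/9)(3/9)(3/9) = 0.037037; P(data | box D) = (9/10)(9/10)(9/10) = 0.729.
Weighting by the prior gives 1/3 · 0.18659 = 0.062196, 1/12 · 0.42188 = 0.035156, 1/3 · 0.037037 = 0.012346, 1/4 · 0.729 = 0.18225; summing to 0.29195.
Hence P(box C | data) = (0.012346) / (0.29195) = 0.042287.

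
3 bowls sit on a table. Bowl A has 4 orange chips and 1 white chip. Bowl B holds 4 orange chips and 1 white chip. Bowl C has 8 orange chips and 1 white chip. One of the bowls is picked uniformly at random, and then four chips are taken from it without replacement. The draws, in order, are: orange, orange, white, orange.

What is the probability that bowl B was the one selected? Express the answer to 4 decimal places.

0.3913

For each hypothesis, P(data | H) works out to: P(data | bowl A) = (4/5)(3/4)(1/3)(2/2) = 1/5; P(data | bowl B) = (4/5)(3/4)(1/3)(2/2) = 1/5; P(data | bowl C) = (8/9)(7/8)(1/7)(6/6) = 1/9.
The prior-weighted likelihoods are 1/3 · 1/5 = 1/15, 1/3 · 1/5 = 1/15, 1/3 · 1/9 = 1/27; summing to 23/135.
Therefore the posterior P(bowl B | data) = (1/15) / (23/135) = 9/23.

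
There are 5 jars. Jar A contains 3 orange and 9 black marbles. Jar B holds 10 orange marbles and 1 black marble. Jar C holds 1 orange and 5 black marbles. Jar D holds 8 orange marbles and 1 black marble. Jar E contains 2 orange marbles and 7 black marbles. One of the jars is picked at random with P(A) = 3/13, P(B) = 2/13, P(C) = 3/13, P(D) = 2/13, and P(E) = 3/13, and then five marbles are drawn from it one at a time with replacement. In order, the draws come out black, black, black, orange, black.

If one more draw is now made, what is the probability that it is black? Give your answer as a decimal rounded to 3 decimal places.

0.787

Under each hypothesis, the probability of the observed sequence is: P(data | jar A) = (9/12)(9/12)(9/12)(3/12)(9/12) = 0.079102; P(data | jar B) = (1/11)(1/11)(1/11)(10/11)(1/11) = 6.2092e-05; P(data | jar C) = (5/6)(5/6)(5/6)(1/6)(5/6) = 0.080376; P(data | jar D) = (1/9)(1/9)(1/9)(8/9)(1/9) = 0.00013548; P(data | jar E) = (7/9)(7/9)(7/9)(2/9)(7/9) = 0.081322.
Multiplying each by its prior: 3/13 · 0.079102 = 0.018254, 2/13 · 6.2092e-05 = 9.5526e-06, 3/13 · 0.080376 = 0.018548, 2/13 · 0.00013548 = 2.0843e-05, 3/13 · 0.081322 = 0.018767; with total 0.055599.
Dividing through by the total gives posterior P(jar A | data) = 0.32832, P(jar B | data) = 0.00017181, P(jar C | data) = 0.3336, P(jar D | data) = 0.00037488, P(jar E | data) = 0.33753.
Averaging over the posterior, P(black next | data) = (3/4)(0.32832) + (1/11)(0.00017181) + (5/6)(0.3336) + (1/9)(0.00037488) + (7/9)(0.33753) = 0.78682.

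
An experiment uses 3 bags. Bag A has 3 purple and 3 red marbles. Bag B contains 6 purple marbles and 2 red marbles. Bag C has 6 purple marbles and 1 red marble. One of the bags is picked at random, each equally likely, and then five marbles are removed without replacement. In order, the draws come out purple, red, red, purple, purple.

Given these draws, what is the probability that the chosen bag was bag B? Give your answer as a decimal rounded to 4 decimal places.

0.4167

Under each hypothesis, the probability of the observed sequence is: P(data | bag A) = (3/6)(3/5)(2/4)(2/3)(1/2) = 1/20; P(data | bag B) = (6/8)(2/7)(1/6)(5/5)(4/4) = 1/28; P(data | bag C) = (6/7)(1/6)(0/5) = 0.
The prior-weighted likelihoods are 1/3 · 1/20 = 1/60, 1/3 · 1/28 = 1/84, 1/3 · 0 = 0; these sum to 1/35.
Hence P(bag B | data) = (1/84) / (1/35) = 5/12.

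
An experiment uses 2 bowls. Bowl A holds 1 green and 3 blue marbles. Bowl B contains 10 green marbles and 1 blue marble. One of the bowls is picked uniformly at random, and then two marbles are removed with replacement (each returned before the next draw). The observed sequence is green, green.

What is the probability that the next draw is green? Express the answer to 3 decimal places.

0.863

For each hypothesis, P(data | H) works out to: P(data | bowl A) = (1/4)(1/4) = 0.0625; P(data | bowl B) = (10/11)(10/11) = 0.82645.
Multiplying each by its prior: 1/2 · 0.0625 = 0.03125, 1/2 · 0.82645 = 0.41322; these sum to 0.44447.
Dividing through by the total gives posterior P(bowl A | data) = 0.070308, P(bowl B | data) = 0.92969.
So P(green next | data) = Σ P(green next | H) P(H | data) = (1/4)(0.070308) + (10/11)(0.92969) = 0.86275.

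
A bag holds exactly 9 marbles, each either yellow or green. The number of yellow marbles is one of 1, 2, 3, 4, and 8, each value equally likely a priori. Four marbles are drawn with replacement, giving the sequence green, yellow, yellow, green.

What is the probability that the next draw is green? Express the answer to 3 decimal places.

Under each hypothesis, the probability of the observed sequence is: P(data | r = 1) = (8/9)(1/9)(1/9)(8/9) = 0.0097546; P(data | r = 2) = (7/9)(2/9)(2/9)(7/9) = 0.029873; P(data | r = 3) = (6/9)(3/9)(3/9)(6/9) = 0.049383; P(data | r = 4) = (5/9)(4/9)(4/9)(5/9) = 0.060966; P(data | r = 8) = (1/9)(8/9)(8/9)(1/9) = 0.0097546.
Multiplying each by its prior: 1/5 · 0.0097546 = 0.0019509, 1/5 · 0.029873 = 0.0059747, 1/5 · 0.049383 = 0.0098765, 1/5 · 0.060966 = 0.012193, 1/5 · 0.0097546 = 0.0019509; summing to 0.031946.
Dividing through by the total gives posterior P(r = 1 | data) = 0.061069, P(r = 2 | data) = 0.18702, P(r = 3 | data) = 0.30916, P(r = 4 | data) = 0.38168, P(r = 8 | data) = 0.061069.
The predictive probability is P(green next | data) = (8/9)(0.061069) + (7/9)(0.18702) + (2/3)(0.30916) + (5/9)(0.38168) + (1/9)(0.061069) = 0.62468.

0.625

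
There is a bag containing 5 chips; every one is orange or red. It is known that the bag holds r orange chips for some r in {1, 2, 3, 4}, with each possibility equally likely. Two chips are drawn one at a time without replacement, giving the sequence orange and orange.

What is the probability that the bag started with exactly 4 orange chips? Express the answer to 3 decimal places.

For each hypothesis, P(data | H) works out to: P(data | r = 1) = (1/5)(0/4) = 0; P(data | r = 2) = (2/5)(1/4) = 1/10; P(data | r = 3) = (3/5)(2/4) = 3/10; P(data | r = 4) = (4/5)(3/4) = 3/5.
Multiplying each by its prior: 1/4 · 0 = 0, 1/4 · 1/10 = 1/40, 1/4 · 3/10 = 3/40, 1/4 · 3/5 = 3/20; these sum to 1/4.
Hence P(r = 4 | data) = (3/20) / (1/4) = 3/5.

0.600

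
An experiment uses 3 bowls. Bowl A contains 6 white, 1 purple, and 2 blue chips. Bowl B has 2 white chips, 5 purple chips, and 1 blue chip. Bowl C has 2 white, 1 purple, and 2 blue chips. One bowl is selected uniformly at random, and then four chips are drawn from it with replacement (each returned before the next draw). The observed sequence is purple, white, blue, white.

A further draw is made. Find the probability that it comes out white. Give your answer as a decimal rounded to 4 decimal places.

Under each hypothesis, the probability of the observed sequence is: P(data | bowl A) = (1/9)(6/9)(2/9)(6/9) = 0.010974; P(data | bowl B) = (5/8)(2/8)(1/8)(2/8) = 0.0048828; P(data | bowl C) = (1/5)(2/5)(2/5)(2/5) = 0.0128.
Weighting by the prior gives 1/3 · 0.010974 = 0.003658, 1/3 · 0.0048828 = 0.0016276, 1/3 · 0.0128 = 0.0042667; these sum to 0.0095522.
Normalising, the posterior is P(bowl A | data) = 0.38294, P(bowl B | data) = 0.17039, P(bowl C | data) = 0.44667.
The predictive probability is P(white next | data) = (2/3)(0.38294) + (1/4)(0.17039) + (2/5)(0.44667) = 0.47656.

0.4766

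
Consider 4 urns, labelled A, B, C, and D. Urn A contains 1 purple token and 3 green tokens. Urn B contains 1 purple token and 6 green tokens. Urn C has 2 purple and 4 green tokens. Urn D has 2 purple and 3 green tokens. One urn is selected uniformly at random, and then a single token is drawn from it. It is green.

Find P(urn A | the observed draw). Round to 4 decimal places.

0.2610

The likelihood of this draw under each hypothesis: P(data | urn A) = (3/4) = 0.75; P(data | urn B) = (6/7) = 0.85714; P(data | urn C) = (4/6) = 0.66667; P(data | urn D) = (3/5) = 0.6.
The prior-weighted likelihoods are 1/4 · 0.75 = 0.1875, 1/4 · 0.85714 = 0.21429, 1/4 · 0.66667 = 0.16667, 1/4 · 0.6 = 0.15; these sum to 0.71845.
So P(urn A | data) = (0.1875) / (0.71845) = 0.26098.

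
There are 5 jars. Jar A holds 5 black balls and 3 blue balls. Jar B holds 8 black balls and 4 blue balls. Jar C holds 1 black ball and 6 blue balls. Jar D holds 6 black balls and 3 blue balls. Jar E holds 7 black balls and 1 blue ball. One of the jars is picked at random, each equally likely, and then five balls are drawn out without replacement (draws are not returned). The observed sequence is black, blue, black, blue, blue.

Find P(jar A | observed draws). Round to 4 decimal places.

0.4067

Compute the likelihood of the observed sequence for each case: P(data | jar A) = (5/8)(3/7)(4/6)(2/5)(1/4) = 0.017857; P(data | jar B) = (8/12)(4/11)(7/10)(3/9)(2/8) = 0.014141; P(data | jar C) = (1/7)(6/6)(0/5) = 0; P(data | jar D) = (6/9)(3/8)(5/7)(2/6)(1/5) = 0.011905; P(data | jar E) = (7/8)(1/7)(6/6)(0/5) = 0.
The prior-weighted likelihoods are 1/5 · 0.017857 = 0.0035714, 1/5 · 0.014141 = 0.0028283, 1/5 · 0 = 0, 1/5 · 0.011905 = 0.002381, 1/5 · 0 = 0; summing to 0.0087807.
Therefore the posterior P(jar A | data) = (0.0035714) / (0.0087807) = 0.40674.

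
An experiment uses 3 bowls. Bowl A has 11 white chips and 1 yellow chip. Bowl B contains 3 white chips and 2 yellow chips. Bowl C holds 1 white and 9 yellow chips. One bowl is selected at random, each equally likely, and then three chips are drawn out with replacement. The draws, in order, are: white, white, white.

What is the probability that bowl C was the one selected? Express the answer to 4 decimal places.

For each hypothesis, P(data | H) works out to: P(data | bowl A) = (11/12)(11/12)(11/12) = 0.77025; P(data | bowl B) = (3/5)(3/5)(3/5) = 0.216; P(data | bowl C) = (1/10)(1/10)(1/10) = 0.001.
Weighting by the prior gives 1/3 · 0.77025 = 0.25675, 1/3 · 0.216 = 0.072, 1/3 · 0.001 = 0.00033333; with total 0.32908.
By Bayes' rule, P(bowl C | data) = (0.00033333) / (0.32908) = 0.0010129.

0.0010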